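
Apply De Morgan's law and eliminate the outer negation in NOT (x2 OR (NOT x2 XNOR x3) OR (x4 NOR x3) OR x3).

NOT x2 AND NOT (NOT x2 XNOR x3) AND NOT (x4 NOR x3) AND NOT x3
De Morgan's: NOT(OR of terms) = AND of negations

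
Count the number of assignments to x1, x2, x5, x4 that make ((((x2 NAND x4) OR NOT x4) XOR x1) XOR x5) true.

Satisfying assignments: (0,0,0,0), (0,0,0,1), (0,1,0,0), (0,1,1,1), (1,0,1,0), (1,0,1,1), (1,1,0,1), (1,1,1,0)
Count: 8 out of 16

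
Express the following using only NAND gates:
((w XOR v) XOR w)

((((w NAND (w NAND v)) NAND (v NAND (w NAND v))) NAND (((w NAND (w NAND v)) NAND (v NAND (w NAND v))) NAND w)) NAND (w NAND (((w NAND (w NAND v)) NAND (v NAND (w NAND v))) NAND w)))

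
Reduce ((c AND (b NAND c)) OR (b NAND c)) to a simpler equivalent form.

By absorption (E OR (E AND v) = E):
= (b NAND c)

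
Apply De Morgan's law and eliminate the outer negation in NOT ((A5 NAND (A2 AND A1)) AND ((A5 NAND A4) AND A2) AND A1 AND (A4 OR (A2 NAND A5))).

NOT (A5 NAND (A2 AND A1)) OR NOT ((A5 NAND A4) AND A2) OR NOT A1 OR NOT (A4 OR (A2 NAND A5))
De Morgan's: NOT(AND of terms) = OR of negations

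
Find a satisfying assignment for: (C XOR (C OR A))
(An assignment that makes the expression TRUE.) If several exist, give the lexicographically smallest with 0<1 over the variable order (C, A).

C=0, A=1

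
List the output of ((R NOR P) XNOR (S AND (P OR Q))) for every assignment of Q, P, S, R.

Q | P | S | R | Output
----------------------
0 | 0 | 0 | 0 | 0
0 | 0 | 0 | 1 | 1
0 | 0 | 1 | 0 | 0
0 | 0 | 1 | 1 | 1
0 | 1 | 0 | 0 | 1
0 | 1 | 0 | 1 | 1
0 | 1 | 1 | 0 | 0
0 | 1 | 1 | 1 | 0
1 | 0 | 0 | 0 | 0
1 | 0 | 0 | 1 | 1
1 | 0 | 1 | 0 | 1
1 | 0 | 1 | 1 | 0
1 | 1 | 0 | 0 | 1
1 | 1 | 0 | 1 | 1
1 | 1 | 1 | 0 | 0
1 | 1 | 1 | 1 | 0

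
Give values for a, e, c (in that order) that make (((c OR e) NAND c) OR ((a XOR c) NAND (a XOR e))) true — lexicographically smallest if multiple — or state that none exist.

a=0, e=0, c=0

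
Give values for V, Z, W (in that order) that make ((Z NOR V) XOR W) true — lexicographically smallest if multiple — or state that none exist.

V=0, Z=0, W=0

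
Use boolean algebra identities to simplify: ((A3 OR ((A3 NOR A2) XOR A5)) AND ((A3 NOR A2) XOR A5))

By absorption (E AND (E OR v) = E):
= ((A3 NOR A2) XOR A5)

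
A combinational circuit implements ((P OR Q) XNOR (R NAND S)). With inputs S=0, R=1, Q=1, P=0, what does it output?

Substituting: ((0 OR 1) XNOR (1 NAND 0))
= 1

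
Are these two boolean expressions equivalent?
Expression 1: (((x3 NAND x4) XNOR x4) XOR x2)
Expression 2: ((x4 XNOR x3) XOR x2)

No. Counterexample: with x2=0, x3=0, x4=0, Expression 1 = 0 but Expression 2 = 1.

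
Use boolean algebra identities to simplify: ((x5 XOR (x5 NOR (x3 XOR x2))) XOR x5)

By XOR self-cancellation ((E XOR v) XOR v = E):
= (x5 NOR (x3 XOR x2))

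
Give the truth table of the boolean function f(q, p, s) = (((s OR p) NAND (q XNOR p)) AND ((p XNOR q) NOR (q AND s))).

q | p | s | Output
------------------
0 | 0 | 0 | 0
0 | 0 | 1 | 0
0 | 1 | 0 | 1
0 | 1 | 1 | 1
1 | 0 | 0 | 1
1 | 0 | 1 | 0
1 | 1 | 0 | 0
1 | 1 | 1 | 0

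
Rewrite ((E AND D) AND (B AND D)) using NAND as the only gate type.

((((E NAND D) NAND (E NAND D)) NAND ((B NAND D) NAND (B NAND D))) NAND (((E NAND D) NAND (E NAND D)) NAND ((B NAND D) NAND (B NAND D))))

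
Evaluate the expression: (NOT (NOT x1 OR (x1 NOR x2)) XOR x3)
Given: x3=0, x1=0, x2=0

Substituting: (NOT (NOT 0 OR (0 NOR 0)) XOR 0)
= 0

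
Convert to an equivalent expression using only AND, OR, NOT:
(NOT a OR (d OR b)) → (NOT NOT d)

NOT (NOT a OR (d OR b)) OR (NOT NOT d)
(Implication elimination: A → B = NOT A OR B)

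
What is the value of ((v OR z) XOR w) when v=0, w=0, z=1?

Substituting: ((0 OR 1) XOR 0)
= 1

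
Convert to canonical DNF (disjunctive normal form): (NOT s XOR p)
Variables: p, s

(NOT p AND NOT s) OR (p AND s)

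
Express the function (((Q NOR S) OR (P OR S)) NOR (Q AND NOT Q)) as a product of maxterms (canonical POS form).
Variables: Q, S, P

ΠM(0, 1, 2, 3, 5, 6, 7) = (Q OR S OR P) AND (Q OR S OR NOT P) AND (Q OR NOT S OR P) AND (Q OR NOT S OR NOT P) AND (NOT Q OR S OR NOT P) AND (NOT Q OR NOT S OR P) AND (NOT Q OR NOT S OR NOT P)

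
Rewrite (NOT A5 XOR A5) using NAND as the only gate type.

(((A5 NAND A5) NAND ((A5 NAND A5) NAND A5)) NAND (A5 NAND ((A5 NAND A5) NAND A5)))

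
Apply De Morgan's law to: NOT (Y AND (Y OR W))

NOT Y OR NOT (Y OR W)
De Morgan's: NOT(AND of terms) = OR of negations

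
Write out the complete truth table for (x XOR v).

x | v | Output
--------------
0 | 0 | 0
0 | 1 | 1
1 | 0 | 1
1 | 1 | 0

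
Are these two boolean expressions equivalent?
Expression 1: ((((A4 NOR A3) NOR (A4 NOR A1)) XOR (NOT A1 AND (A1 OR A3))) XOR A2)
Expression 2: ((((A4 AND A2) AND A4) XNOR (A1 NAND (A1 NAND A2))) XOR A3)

No. Counterexample: with A4=0, A1=0, A2=1, A3=0, Expression 1 = 1 but Expression 2 = 0.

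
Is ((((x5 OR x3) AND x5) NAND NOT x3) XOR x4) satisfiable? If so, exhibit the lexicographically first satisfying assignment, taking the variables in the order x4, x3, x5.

x4=0, x3=0, x5=0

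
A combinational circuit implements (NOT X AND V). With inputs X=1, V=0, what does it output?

Substituting: (NOT 1 AND 0)
= 0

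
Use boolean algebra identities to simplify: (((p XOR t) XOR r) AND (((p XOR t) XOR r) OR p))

By absorption (E AND (E OR v) = E):
= ((p XOR t) XOR r)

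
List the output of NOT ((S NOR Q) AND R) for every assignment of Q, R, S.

Q | R | S | Output
------------------
0 | 0 | 0 | 1
0 | 0 | 1 | 1
0 | 1 | 0 | 0
0 | 1 | 1 | 1
1 | 0 | 0 | 1
1 | 0 | 1 | 1
1 | 1 | 0 | 1
1 | 1 | 1 | 1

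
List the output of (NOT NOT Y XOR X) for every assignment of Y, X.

Y | X | Output
--------------
0 | 0 | 0
0 | 1 | 1
1 | 0 | 1
1 | 1 | 0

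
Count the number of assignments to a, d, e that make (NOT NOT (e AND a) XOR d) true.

Satisfying assignments: (0,1,0), (0,1,1), (1,0,1), (1,1,0)
Count: 4 out of 8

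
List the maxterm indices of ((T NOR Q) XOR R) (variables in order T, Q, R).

ΠM(1, 2, 4, 6) = (T OR Q OR NOT R) AND (T OR NOT Q OR R) AND (NOT T OR Q OR R) AND (NOT T OR NOT Q OR R)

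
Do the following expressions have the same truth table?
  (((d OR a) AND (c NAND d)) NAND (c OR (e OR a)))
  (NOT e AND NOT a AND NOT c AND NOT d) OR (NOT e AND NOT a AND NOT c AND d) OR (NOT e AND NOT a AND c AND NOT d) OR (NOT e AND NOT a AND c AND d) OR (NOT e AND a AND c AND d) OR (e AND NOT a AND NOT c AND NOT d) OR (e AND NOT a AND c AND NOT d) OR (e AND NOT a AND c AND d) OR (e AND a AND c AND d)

Yes, they are equivalent — the two output columns agree on all 16 assignments:
e | a | c | d | Expression 1 | Expression 2
-------------------------------------------
0 | 0 | 0 | 0 | 1 | 1
0 | 0 | 0 | 1 | 1 | 1
0 | 0 | 1 | 0 | 1 | 1
0 | 0 | 1 | 1 | 1 | 1
0 | 1 | 0 | 0 | 0 | 0
0 | 1 | 0 | 1 | 0 | 0
0 | 1 | 1 | 0 | 0 | 0
0 | 1 | 1 | 1 | 1 | 1
1 | 0 | 0 | 0 | 1 | 1
1 | 0 | 0 | 1 | 0 | 0
1 | 0 | 1 | 0 | 1 | 1
1 | 0 | 1 | 1 | 1 | 1
1 | 1 | 0 | 0 | 0 | 0
1 | 1 | 0 | 1 | 0 | 0
1 | 1 | 1 | 0 | 0 | 0
1 | 1 | 1 | 1 | 1 | 1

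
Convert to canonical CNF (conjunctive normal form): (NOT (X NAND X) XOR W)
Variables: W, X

(W OR X) AND (NOT W OR NOT X)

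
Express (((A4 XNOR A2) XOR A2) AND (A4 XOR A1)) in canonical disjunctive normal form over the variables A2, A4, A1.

(NOT A2 AND NOT A4 AND A1) OR (A2 AND NOT A4 AND A1)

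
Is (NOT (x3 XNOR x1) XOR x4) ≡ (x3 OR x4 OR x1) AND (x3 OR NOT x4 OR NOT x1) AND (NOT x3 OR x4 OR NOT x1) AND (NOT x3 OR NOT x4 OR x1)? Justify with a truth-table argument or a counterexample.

Yes, they are equivalent — the two output columns agree on all 8 assignments:
x3 | x4 | x1 | Expression 1 | Expression 2
------------------------------------------
0 | 0 | 0 | 0 | 0
0 | 0 | 1 | 1 | 1
0 | 1 | 0 | 1 | 1
0 | 1 | 1 | 0 | 0
1 | 0 | 0 | 1 | 1
1 | 0 | 1 | 0 | 0
1 | 1 | 0 | 0 | 0
1 | 1 | 1 | 1 | 1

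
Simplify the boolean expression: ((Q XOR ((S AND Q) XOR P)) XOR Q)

By XOR self-cancellation ((E XOR v) XOR v = E):
= ((S AND Q) XOR P)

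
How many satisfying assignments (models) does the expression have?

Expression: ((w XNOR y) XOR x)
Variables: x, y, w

Satisfying assignments: (0,0,0), (0,1,1), (1,0,1), (1,1,0)
Count: 4 out of 8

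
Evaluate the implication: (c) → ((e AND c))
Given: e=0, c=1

Antecedent (c) = 1; consequent ((e AND c)) = 0.
1 → 0 = 0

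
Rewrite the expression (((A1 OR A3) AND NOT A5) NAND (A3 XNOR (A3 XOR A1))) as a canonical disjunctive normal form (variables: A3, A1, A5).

(NOT A3 AND NOT A1 AND NOT A5) OR (NOT A3 AND NOT A1 AND A5) OR (NOT A3 AND A1 AND NOT A5) OR (NOT A3 AND A1 AND A5) OR (A3 AND NOT A1 AND A5) OR (A3 AND A1 AND NOT A5) OR (A3 AND A1 AND A5)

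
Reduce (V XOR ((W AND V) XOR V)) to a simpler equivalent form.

By XOR self-cancellation ((E XOR v) XOR v = E):
= (W AND V)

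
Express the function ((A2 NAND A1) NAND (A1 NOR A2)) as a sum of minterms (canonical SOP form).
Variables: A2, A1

Σm(1, 2, 3) = (NOT A2 AND A1) OR (A2 AND NOT A1) OR (A2 AND A1)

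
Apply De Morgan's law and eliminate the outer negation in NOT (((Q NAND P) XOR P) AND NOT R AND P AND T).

NOT ((Q NAND P) XOR P) OR R OR NOT P OR NOT T
De Morgan's: NOT(AND of terms) = OR of negations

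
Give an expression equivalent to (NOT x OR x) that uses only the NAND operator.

(((x NAND x) NAND (x NAND x)) NAND (x NAND x))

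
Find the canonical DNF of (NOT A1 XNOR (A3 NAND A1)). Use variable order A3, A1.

(NOT A3 AND NOT A1) OR (A3 AND NOT A1) OR (A3 AND A1)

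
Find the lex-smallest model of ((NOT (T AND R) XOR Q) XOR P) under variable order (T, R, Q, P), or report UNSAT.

T=0, R=0, Q=0, P=0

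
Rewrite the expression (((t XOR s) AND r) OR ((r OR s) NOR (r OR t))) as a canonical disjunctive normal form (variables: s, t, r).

(NOT s AND NOT t AND NOT r) OR (NOT s AND t AND r) OR (s AND NOT t AND r)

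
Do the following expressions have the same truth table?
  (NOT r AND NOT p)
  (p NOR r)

Yes, they are equivalent — the two output columns agree on all 4 assignments:
r | p | Expression 1 | Expression 2
-----------------------------------
0 | 0 | 1 | 1
0 | 1 | 0 | 0
1 | 0 | 0 | 0
1 | 1 | 0 | 0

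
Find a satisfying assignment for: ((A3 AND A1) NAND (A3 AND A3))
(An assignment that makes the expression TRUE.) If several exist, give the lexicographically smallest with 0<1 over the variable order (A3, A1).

A3=0, A1=0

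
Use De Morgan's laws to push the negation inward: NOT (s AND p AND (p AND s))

NOT s OR NOT p OR NOT (p AND s)
De Morgan's: NOT(AND of terms) = OR of negations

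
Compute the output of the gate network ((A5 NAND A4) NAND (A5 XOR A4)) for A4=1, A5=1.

Substituting: ((1 NAND 1) NAND (1 XOR 1))
= 1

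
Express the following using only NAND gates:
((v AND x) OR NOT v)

((((v NAND x) NAND (v NAND x)) NAND ((v NAND x) NAND (v NAND x))) NAND ((v NAND v) NAND (v NAND v)))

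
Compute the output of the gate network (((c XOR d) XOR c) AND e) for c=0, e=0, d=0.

Substituting: (((0 XOR 0) XOR 0) AND 0)
= 0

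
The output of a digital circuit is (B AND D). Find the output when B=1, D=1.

Substituting: (1 AND 1)
= 1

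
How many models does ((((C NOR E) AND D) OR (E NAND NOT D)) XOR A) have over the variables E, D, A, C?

Satisfying assignments: (0,0,0,0), (0,0,0,1), (0,1,0,0), (0,1,0,1), (1,0,1,0), (1,0,1,1), (1,1,0,0), (1,1,0,1)
Count: 8 out of 16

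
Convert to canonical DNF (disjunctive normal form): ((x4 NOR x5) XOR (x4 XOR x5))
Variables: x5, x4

(NOT x5 AND NOT x4) OR (NOT x5 AND x4) OR (x5 AND NOT x4)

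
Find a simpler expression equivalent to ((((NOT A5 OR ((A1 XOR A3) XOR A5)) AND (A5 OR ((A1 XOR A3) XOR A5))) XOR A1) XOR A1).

By XOR self-cancellation ((E XOR v) XOR v = E) then distribution ((E OR v) AND (E OR NOT v) = E):
= ((A1 XOR A3) XOR A5)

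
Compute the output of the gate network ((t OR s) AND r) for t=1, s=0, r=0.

Substituting: ((1 OR 0) AND 0)
= 0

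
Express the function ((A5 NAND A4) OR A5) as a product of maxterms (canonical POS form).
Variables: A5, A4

ΠM() = TRUE (no maxterms)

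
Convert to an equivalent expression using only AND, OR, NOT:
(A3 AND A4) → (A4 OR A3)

NOT (A3 AND A4) OR (A4 OR A3)
(Implication elimination: A → B = NOT A OR B)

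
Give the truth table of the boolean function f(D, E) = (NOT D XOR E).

D | E | Output
--------------
0 | 0 | 1
0 | 1 | 0
1 | 0 | 0
1 | 1 | 1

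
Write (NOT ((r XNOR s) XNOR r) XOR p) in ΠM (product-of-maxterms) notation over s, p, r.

ΠM(2, 3, 4, 5) = (s OR NOT p OR r) AND (s OR NOT p OR NOT r) AND (NOT s OR p OR r) AND (NOT s OR p OR NOT r)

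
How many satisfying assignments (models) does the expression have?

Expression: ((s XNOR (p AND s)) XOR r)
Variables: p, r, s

Satisfying assignments: (0,0,0), (0,1,1), (1,0,0), (1,0,1)
Count: 4 out of 8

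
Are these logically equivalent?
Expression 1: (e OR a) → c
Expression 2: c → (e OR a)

No, Converse is not equivalent to original (counterexample: c=0, a=0, e=1)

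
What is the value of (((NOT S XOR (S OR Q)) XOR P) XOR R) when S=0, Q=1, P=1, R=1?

Substituting: (((NOT 0 XOR (0 OR 1)) XOR 1) XOR 1)
= 0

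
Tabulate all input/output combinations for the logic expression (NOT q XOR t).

t | q | Output
--------------
0 | 0 | 1
0 | 1 | 0
1 | 0 | 0
1 | 1 | 1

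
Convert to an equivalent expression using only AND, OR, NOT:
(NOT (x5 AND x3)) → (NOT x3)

(x5 AND x3) OR (NOT x3)
(Implication elimination: A → B = NOT A OR B)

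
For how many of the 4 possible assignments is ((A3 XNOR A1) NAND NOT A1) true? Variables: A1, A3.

Satisfying assignments: (0,1), (1,0), (1,1)
Count: 3 out of 4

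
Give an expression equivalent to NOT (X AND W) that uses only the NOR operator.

(((X NOR X) NOR (W NOR W)) NOR ((X NOR X) NOR (W NOR W)))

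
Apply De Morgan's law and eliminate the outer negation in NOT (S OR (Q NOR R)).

NOT S AND NOT (Q NOR R)
De Morgan's: NOT(OR of terms) = AND of negations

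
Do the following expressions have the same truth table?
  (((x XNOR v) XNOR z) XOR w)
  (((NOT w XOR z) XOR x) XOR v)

No. Counterexample: with z=0, w=0, x=0, v=0, Expression 1 = 0 but Expression 2 = 1.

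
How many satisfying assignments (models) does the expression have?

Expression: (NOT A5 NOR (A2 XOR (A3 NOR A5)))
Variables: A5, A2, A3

Satisfying assignments: (1,0,0), (1,0,1)
Count: 2 out of 8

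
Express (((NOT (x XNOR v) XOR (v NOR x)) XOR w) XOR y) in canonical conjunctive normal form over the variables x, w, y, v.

(x OR w OR NOT y OR v) AND (x OR w OR NOT y OR NOT v) AND (x OR NOT w OR y OR v) AND (x OR NOT w OR y OR NOT v) AND (NOT x OR w OR y OR NOT v) AND (NOT x OR w OR NOT y OR v) AND (NOT x OR NOT w OR y OR v) AND (NOT x OR NOT w OR NOT y OR NOT v)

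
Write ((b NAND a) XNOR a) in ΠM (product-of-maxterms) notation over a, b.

ΠM(0, 1, 3) = (a OR b) AND (a OR NOT b) AND (NOT a OR NOT b)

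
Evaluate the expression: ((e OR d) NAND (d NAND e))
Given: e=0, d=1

Substituting: ((0 OR 1) NAND (1 NAND 0))
= 0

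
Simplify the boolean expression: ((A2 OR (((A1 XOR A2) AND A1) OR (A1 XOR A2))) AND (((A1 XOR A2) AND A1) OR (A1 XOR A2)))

By absorption (E AND (E OR v) = E) then absorption (E OR (E AND v) = E):
= (A1 XOR A2)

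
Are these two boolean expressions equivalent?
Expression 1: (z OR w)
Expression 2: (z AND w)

No. Counterexample: with w=0, z=1, Expression 1 = 1 but Expression 2 = 0.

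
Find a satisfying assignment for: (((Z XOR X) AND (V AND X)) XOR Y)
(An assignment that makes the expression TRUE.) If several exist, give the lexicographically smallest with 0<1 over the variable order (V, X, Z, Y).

V=0, X=0, Z=0, Y=1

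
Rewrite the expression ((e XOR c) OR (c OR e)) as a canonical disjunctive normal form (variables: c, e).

(NOT c AND e) OR (c AND NOT e) OR (c AND e)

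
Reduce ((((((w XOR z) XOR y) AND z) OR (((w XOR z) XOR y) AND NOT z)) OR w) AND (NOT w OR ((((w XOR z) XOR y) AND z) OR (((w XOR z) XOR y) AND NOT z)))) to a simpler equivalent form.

By distribution ((E OR v) AND (E OR NOT v) = E) then distribution ((E AND v) OR (E AND NOT v) = E):
= ((w XOR z) XOR y)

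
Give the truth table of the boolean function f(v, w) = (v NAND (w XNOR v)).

v | w | Output
--------------
0 | 0 | 1
0 | 1 | 1
1 | 0 | 1
1 | 1 | 0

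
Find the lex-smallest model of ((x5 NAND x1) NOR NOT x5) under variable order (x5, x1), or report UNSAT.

x5=1, x1=1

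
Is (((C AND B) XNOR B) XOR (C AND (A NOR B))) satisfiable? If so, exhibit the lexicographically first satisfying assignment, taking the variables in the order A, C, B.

A=0, C=0, B=0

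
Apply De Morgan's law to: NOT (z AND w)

NOT z OR NOT w
De Morgan's: NOT(AND of terms) = OR of negations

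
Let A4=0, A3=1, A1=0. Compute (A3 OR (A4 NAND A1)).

Substituting: (1 OR (0 NAND 0))
= 1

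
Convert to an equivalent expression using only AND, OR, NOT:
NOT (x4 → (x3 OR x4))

x4 AND NOT (x3 OR x4)
(Negated implication: NOT(A → B) = A AND NOT B)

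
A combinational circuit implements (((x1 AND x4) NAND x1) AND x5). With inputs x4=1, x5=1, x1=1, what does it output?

Substituting: (((1 AND 1) NAND 1) AND 1)
= 0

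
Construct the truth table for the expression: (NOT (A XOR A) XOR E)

A | E | Output
--------------
0 | 0 | 1
0 | 1 | 0
1 | 0 | 1
1 | 1 | 0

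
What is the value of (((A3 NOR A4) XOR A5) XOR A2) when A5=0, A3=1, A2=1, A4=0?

Substituting: (((1 NOR 0) XOR 0) XOR 1)
= 1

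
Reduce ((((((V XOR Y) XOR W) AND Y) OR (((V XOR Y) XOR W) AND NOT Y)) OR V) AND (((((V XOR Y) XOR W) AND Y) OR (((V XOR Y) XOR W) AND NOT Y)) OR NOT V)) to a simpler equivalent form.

By distribution ((E OR v) AND (E OR NOT v) = E) then distribution ((E AND v) OR (E AND NOT v) = E):
= ((V XOR Y) XOR W)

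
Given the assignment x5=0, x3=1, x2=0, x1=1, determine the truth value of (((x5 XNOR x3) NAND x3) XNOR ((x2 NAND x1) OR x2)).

Substituting: (((0 XNOR 1) NAND 1) XNOR ((0 NAND 1) OR 0))
= 1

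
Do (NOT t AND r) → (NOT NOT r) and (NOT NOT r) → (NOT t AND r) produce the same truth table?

No, Converse is not equivalent to original (counterexample: r=1, p=0, t=1)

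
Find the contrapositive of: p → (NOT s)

Contrapositive: s → NOT p
Note: A statement and its contrapositive are logically equivalent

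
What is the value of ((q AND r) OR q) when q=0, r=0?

Substituting: ((0 AND 0) OR 0)
= 0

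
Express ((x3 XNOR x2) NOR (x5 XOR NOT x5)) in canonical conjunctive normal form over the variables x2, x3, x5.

(x2 OR x3 OR x5) AND (x2 OR x3 OR NOT x5) AND (x2 OR NOT x3 OR x5) AND (x2 OR NOT x3 OR NOT x5) AND (NOT x2 OR x3 OR x5) AND (NOT x2 OR x3 OR NOT x5) AND (NOT x2 OR NOT x3 OR x5) AND (NOT x2 OR NOT x3 OR NOT x5)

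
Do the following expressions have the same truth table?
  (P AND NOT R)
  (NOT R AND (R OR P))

Yes, they are equivalent — the two output columns agree on all 4 assignments:
P | R | Expression 1 | Expression 2
-----------------------------------
0 | 0 | 0 | 0
0 | 1 | 0 | 0
1 | 0 | 1 | 1
1 | 1 | 0 | 0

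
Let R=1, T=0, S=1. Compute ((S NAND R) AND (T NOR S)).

Substituting: ((1 NAND 1) AND (0 NOR 1))
= 0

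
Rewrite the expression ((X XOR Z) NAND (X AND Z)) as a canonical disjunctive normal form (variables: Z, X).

(NOT Z AND NOT X) OR (NOT Z AND X) OR (Z AND NOT X) OR (Z AND X)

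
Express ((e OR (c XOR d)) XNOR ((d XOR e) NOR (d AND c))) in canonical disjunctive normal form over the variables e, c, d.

(NOT e AND c AND NOT d) OR (NOT e AND c AND d) OR (e AND NOT c AND d)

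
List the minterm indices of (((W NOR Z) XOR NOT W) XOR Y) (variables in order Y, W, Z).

Σm(1, 4, 6, 7) = (NOT Y AND NOT W AND Z) OR (Y AND NOT W AND NOT Z) OR (Y AND W AND NOT Z) OR (Y AND W AND Z)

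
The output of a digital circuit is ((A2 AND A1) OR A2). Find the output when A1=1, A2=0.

Substituting: ((0 AND 1) OR 0)
= 0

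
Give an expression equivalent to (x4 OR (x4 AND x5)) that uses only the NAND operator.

((x4 NAND x4) NAND (((x4 NAND x5) NAND (x4 NAND x5)) NAND ((x4 NAND x5) NAND (x4 NAND x5))))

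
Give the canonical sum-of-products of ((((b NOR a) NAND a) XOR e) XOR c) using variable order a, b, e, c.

Σm(0, 3, 4, 7, 8, 11, 12, 15) = (NOT a AND NOT b AND NOT e AND NOT c) OR (NOT a AND NOT b AND e AND c) OR (NOT a AND b AND NOT e AND NOT c) OR (NOT a AND b AND e AND c) OR (a AND NOT b AND NOT e AND NOT c) OR (a AND NOT b AND e AND c) OR (a AND b AND NOT e AND NOT c) OR (a AND b AND e AND c)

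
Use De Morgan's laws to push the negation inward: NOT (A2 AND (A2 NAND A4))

NOT A2 OR NOT (A2 NAND A4)
De Morgan's: NOT(AND of terms) = OR of negations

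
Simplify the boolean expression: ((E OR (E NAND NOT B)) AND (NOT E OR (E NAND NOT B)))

By distribution ((E OR v) AND (E OR NOT v) = E):
= (E NAND NOT B)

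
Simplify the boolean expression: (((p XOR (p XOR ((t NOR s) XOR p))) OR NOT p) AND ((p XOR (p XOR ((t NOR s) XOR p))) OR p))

By distribution ((E OR v) AND (E OR NOT v) = E) then XOR self-cancellation ((E XOR v) XOR v = E):
= ((t NOR s) XOR p)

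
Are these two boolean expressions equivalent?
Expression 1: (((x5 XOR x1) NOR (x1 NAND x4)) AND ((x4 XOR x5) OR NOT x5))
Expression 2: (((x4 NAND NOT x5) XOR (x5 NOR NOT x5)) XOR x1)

No. Counterexample: with x4=0, x5=0, x1=0, Expression 1 = 0 but Expression 2 = 1.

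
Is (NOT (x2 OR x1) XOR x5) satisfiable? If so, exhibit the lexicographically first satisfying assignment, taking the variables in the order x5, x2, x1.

x5=0, x2=0, x1=0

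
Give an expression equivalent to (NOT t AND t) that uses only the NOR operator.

(((t NOR t) NOR (t NOR t)) NOR (t NOR t))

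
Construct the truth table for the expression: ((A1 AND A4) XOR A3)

A3 | A4 | A1 | Output
---------------------
0 | 0 | 0 | 0
0 | 0 | 1 | 0
0 | 1 | 0 | 0
0 | 1 | 1 | 1
1 | 0 | 0 | 1
1 | 0 | 1 | 1
1 | 1 | 0 | 1
1 | 1 | 1 | 0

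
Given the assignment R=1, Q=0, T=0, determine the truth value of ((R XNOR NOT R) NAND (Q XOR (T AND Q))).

Substituting: ((1 XNOR NOT 1) NAND (0 XOR (0 AND 0)))
= 1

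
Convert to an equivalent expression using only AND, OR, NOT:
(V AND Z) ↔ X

((V AND Z) AND X) OR (NOT (V AND Z) AND NOT X)
(Biconditional = both true or both false)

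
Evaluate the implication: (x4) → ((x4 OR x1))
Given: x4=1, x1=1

Antecedent (x4) = 1; consequent ((x4 OR x1)) = 1.
1 → 1 = 1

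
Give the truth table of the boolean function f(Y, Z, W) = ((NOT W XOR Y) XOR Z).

Y | Z | W | Output
------------------
0 | 0 | 0 | 1
0 | 0 | 1 | 0
0 | 1 | 0 | 0
0 | 1 | 1 | 1
1 | 0 | 0 | 0
1 | 0 | 1 | 1
1 | 1 | 0 | 1
1 | 1 | 1 | 0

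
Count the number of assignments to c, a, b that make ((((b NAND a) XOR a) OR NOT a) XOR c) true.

Satisfying assignments: (0,0,0), (0,0,1), (0,1,1), (1,1,0)
Count: 4 out of 8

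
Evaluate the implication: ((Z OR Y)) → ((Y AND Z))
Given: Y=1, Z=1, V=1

Antecedent ((Z OR Y)) = 1; consequent ((Y AND Z)) = 1.
1 → 1 = 1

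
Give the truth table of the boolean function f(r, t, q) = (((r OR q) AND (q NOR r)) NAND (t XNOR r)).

r | t | q | Output
------------------
0 | 0 | 0 | 1
0 | 0 | 1 | 1
0 | 1 | 0 | 1
0 | 1 | 1 | 1
1 | 0 | 0 | 1
1 | 0 | 1 | 1
1 | 1 | 0 | 1
1 | 1 | 1 | 1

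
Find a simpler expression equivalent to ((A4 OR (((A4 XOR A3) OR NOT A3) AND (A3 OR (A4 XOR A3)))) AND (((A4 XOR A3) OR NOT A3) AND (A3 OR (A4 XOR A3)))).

By absorption (E AND (E OR v) = E) then distribution ((E OR v) AND (E OR NOT v) = E):
= (A4 XOR A3)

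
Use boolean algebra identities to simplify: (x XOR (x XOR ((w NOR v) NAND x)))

By XOR self-cancellation ((E XOR v) XOR v = E):
= ((w NOR v) NAND x)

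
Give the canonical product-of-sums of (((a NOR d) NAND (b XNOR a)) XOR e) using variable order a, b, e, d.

ΠM(0, 3, 6, 7, 10, 11, 14, 15) = (a OR b OR e OR d) AND (a OR b OR NOT e OR NOT d) AND (a OR NOT b OR NOT e OR d) AND (a OR NOT b OR NOT e OR NOT d) AND (NOT a OR b OR NOT e OR d) AND (NOT a OR b OR NOT e OR NOT d) AND (NOT a OR NOT b OR NOT e OR d) AND (NOT a OR NOT b OR NOT e OR NOT d)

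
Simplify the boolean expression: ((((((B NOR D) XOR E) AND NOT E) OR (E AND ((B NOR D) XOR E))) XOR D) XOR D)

By XOR self-cancellation ((E XOR v) XOR v = E) then distribution ((E AND v) OR (E AND NOT v) = E):
= ((B NOR D) XOR E)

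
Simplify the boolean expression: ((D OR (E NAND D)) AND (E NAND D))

By absorption (E AND (E OR v) = E):
= (E NAND D)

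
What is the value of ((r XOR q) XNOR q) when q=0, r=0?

Substituting: ((0 XOR 0) XNOR 0)
= 1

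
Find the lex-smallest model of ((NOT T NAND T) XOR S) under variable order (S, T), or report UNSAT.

S=0, T=0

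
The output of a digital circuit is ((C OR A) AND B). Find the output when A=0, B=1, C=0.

Substituting: ((0 OR 0) AND 1)
= 0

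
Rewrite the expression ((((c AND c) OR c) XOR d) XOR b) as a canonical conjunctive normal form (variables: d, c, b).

(d OR c OR b) AND (d OR NOT c OR NOT b) AND (NOT d OR c OR NOT b) AND (NOT d OR NOT c OR b)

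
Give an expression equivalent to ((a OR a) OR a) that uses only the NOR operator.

((((a NOR a) NOR (a NOR a)) NOR a) NOR (((a NOR a) NOR (a NOR a)) NOR a))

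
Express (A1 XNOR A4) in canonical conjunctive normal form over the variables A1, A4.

(A1 OR NOT A4) AND (NOT A1 OR A4)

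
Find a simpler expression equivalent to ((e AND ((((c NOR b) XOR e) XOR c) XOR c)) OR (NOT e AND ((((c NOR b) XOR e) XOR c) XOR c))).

By distribution ((E AND v) OR (E AND NOT v) = E) then XOR self-cancellation ((E XOR v) XOR v = E):
= ((c NOR b) XOR e)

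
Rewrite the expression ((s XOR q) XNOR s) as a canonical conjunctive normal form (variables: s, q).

(s OR NOT q) AND (NOT s OR NOT q)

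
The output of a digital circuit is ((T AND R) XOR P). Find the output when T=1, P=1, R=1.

Substituting: ((1 AND 1) XOR 1)
= 0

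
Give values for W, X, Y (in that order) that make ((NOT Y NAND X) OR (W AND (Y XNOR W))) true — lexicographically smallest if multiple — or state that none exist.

W=0, X=0, Y=0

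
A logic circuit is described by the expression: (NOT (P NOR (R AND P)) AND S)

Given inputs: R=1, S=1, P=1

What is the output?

Substituting: (NOT (1 NOR (1 AND 1)) AND 1)
= 1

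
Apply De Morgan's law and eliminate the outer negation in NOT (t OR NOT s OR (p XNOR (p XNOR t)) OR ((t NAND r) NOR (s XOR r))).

NOT t AND s AND NOT (p XNOR (p XNOR t)) AND NOT ((t NAND r) NOR (s XOR r))
De Morgan's: NOT(OR of terms) = AND of negations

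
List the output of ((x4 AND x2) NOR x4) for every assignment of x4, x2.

x4 | x2 | Output
----------------
0 | 0 | 1
0 | 1 | 1
1 | 0 | 0
1 | 1 | 0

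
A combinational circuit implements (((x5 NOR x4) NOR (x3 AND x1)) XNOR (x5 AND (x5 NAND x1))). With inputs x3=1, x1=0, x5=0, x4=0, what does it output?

Substituting: (((0 NOR 0) NOR (1 AND 0)) XNOR (0 AND (0 NAND 0)))
= 1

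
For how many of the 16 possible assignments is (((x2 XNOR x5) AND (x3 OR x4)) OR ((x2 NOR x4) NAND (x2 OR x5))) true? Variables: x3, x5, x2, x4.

Satisfying assignments: (0,0,0,0), (0,0,0,1), (0,0,1,0), (0,0,1,1), (0,1,0,1), (0,1,1,0), (0,1,1,1), (1,0,0,0), (1,0,0,1), (1,0,1,0), (1,0,1,1), (1,1,0,1), (1,1,1,0), (1,1,1,1)
Count: 14 out of 16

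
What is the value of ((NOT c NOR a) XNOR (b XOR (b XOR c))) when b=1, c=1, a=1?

Substituting: ((NOT 1 NOR 1) XNOR (1 XOR (1 XOR 1)))
= 0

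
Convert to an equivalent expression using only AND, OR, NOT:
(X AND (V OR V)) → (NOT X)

NOT (X AND (V OR V)) OR (NOT X)
(Implication elimination: A → B = NOT A OR B)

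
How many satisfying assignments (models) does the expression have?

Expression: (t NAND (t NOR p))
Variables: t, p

Satisfying assignments: (0,0), (0,1), (1,0), (1,1)
Count: 4 out of 4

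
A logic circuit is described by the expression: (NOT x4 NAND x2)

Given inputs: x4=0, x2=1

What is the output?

Substituting: (NOT 0 NAND 1)
= 0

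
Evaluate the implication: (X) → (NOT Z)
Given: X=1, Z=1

Antecedent (X) = 1; consequent (NOT Z) = 0.
1 → 0 = 0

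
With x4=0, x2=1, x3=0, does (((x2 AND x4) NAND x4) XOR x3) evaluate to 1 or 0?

Substituting: (((1 AND 0) NAND 0) XOR 0)
= 1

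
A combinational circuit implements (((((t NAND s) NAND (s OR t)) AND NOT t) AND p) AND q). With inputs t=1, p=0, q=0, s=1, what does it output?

Substituting: (((((1 NAND 1) NAND (1 OR 1)) AND NOT 1) AND 0) AND 0)
= 0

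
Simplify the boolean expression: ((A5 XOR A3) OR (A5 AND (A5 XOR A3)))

By absorption (E OR (E AND v) = E):
= (A5 XOR A3)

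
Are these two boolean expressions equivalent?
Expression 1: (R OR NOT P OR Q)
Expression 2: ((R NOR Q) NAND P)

Yes, they are equivalent — the two output columns agree on all 8 assignments:
R | P | Q | Expression 1 | Expression 2
---------------------------------------
0 | 0 | 0 | 1 | 1
0 | 0 | 1 | 1 | 1
0 | 1 | 0 | 0 | 0
0 | 1 | 1 | 1 | 1
1 | 0 | 0 | 1 | 1
1 | 0 | 1 | 1 | 1
1 | 1 | 0 | 1 | 1
1 | 1 | 1 | 1 | 1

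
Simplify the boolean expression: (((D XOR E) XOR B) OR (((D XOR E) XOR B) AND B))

By absorption (E OR (E AND v) = E):
= ((D XOR E) XOR B)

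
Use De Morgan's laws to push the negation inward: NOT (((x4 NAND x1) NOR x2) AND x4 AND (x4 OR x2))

NOT ((x4 NAND x1) NOR x2) OR NOT x4 OR NOT (x4 OR x2)
De Morgan's: NOT(AND of terms) = OR of negations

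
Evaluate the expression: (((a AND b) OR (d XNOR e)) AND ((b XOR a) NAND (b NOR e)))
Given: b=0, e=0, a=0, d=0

Substituting: (((0 AND 0) OR (0 XNOR 0)) AND ((0 XOR 0) NAND (0 NOR 0)))
= 1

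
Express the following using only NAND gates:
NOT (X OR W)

(((X NAND X) NAND (W NAND W)) NAND ((X NAND X) NAND (W NAND W)))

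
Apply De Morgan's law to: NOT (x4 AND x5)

NOT x4 OR NOT x5
De Morgan's: NOT(AND of terms) = OR of negations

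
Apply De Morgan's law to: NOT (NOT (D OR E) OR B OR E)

(D OR E) AND NOT B AND NOT E
De Morgan's: NOT(OR of terms) = AND of negations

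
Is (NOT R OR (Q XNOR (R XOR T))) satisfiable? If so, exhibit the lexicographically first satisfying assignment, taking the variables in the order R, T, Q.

R=0, T=0, Q=0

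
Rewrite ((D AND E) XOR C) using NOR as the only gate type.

((((((D NOR D) NOR (E NOR E)) NOR C) NOR (((D NOR D) NOR (E NOR E)) NOR C)) NOR ((((D NOR D) NOR (E NOR E)) NOR C) NOR (((D NOR D) NOR (E NOR E)) NOR C))) NOR ((((((D NOR D) NOR (E NOR E)) NOR ((D NOR D) NOR (E NOR E))) NOR (C NOR C)) NOR ((((D NOR D) NOR (E NOR E)) NOR ((D NOR D) NOR (E NOR E))) NOR (C NOR C))) NOR (((((D NOR D) NOR (E NOR E)) NOR ((D NOR D) NOR (E NOR E))) NOR (C NOR C)) NOR ((((D NOR D) NOR (E NOR E)) NOR ((D NOR D) NOR (E NOR E))) NOR (C NOR C)))))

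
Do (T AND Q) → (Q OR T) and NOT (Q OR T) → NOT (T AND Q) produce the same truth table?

Yes, Contrapositive is always equivalent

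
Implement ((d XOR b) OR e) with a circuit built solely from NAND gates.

((((d NAND (d NAND b)) NAND (b NAND (d NAND b))) NAND ((d NAND (d NAND b)) NAND (b NAND (d NAND b)))) NAND (e NAND e))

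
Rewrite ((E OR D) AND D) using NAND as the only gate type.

((((E NAND E) NAND (D NAND D)) NAND D) NAND (((E NAND E) NAND (D NAND D)) NAND D))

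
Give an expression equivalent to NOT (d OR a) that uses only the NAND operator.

(((d NAND d) NAND (a NAND a)) NAND ((d NAND d) NAND (a NAND a)))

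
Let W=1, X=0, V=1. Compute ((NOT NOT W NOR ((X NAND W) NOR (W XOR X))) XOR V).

Substituting: ((NOT NOT 1 NOR ((0 NAND 1) NOR (1 XOR 0))) XOR 1)
= 1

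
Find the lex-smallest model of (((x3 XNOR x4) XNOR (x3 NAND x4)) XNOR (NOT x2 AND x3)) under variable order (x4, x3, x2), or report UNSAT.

x4=0, x3=1, x2=1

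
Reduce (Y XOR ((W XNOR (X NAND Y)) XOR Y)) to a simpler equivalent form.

By XOR self-cancellation ((E XOR v) XOR v = E):
= (W XNOR (X NAND Y))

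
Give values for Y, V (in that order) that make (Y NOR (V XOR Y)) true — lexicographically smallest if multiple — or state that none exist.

Y=0, V=0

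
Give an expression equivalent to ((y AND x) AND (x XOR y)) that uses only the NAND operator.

((((y NAND x) NAND (y NAND x)) NAND ((x NAND (x NAND y)) NAND (y NAND (x NAND y)))) NAND (((y NAND x) NAND (y NAND x)) NAND ((x NAND (x NAND y)) NAND (y NAND (x NAND y)))))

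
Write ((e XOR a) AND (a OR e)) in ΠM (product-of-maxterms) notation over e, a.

ΠM(0, 3) = (e OR a) AND (NOT e OR NOT a)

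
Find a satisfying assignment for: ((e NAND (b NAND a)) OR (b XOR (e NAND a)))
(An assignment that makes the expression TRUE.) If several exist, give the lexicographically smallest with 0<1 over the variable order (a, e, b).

a=0, e=0, b=0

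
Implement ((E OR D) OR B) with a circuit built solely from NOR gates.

((((E NOR D) NOR (E NOR D)) NOR B) NOR (((E NOR D) NOR (E NOR D)) NOR B))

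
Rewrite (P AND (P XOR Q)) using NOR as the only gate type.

((P NOR P) NOR (((((P NOR Q) NOR (P NOR Q)) NOR ((P NOR Q) NOR (P NOR Q))) NOR ((((P NOR P) NOR (Q NOR Q)) NOR ((P NOR P) NOR (Q NOR Q))) NOR (((P NOR P) NOR (Q NOR Q)) NOR ((P NOR P) NOR (Q NOR Q))))) NOR ((((P NOR Q) NOR (P NOR Q)) NOR ((P NOR Q) NOR (P NOR Q))) NOR ((((P NOR P) NOR (Q NOR Q)) NOR ((P NOR P) NOR (Q NOR Q))) NOR (((P NOR P) NOR (Q NOR Q)) NOR ((P NOR P) NOR (Q NOR Q)))))))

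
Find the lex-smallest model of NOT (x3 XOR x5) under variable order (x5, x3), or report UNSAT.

x5=0, x3=0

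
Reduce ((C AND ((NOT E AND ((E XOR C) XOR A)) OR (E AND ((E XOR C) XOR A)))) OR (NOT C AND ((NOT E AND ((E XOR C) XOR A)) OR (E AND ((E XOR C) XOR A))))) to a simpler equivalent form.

By distribution ((E AND v) OR (E AND NOT v) = E) then distribution ((E AND v) OR (E AND NOT v) = E):
= ((E XOR C) XOR A)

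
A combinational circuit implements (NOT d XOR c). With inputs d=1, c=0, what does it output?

Substituting: (NOT 1 XOR 0)
= 0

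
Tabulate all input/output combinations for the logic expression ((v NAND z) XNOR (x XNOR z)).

x | v | z | Output
------------------
0 | 0 | 0 | 1
0 | 0 | 1 | 0
0 | 1 | 0 | 1
0 | 1 | 1 | 1
1 | 0 | 0 | 0
1 | 0 | 1 | 1
1 | 1 | 0 | 0
1 | 1 | 1 | 0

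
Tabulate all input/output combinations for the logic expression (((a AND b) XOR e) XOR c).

b | e | c | a | Output
----------------------
0 | 0 | 0 | 0 | 0
0 | 0 | 0 | 1 | 0
0 | 0 | 1 | 0 | 1
0 | 0 | 1 | 1 | 1
0 | 1 | 0 | 0 | 1
0 | 1 | 0 | 1 | 1
0 | 1 | 1 | 0 | 0
0 | 1 | 1 | 1 | 0
1 | 0 | 0 | 0 | 0
1 | 0 | 0 | 1 | 1
1 | 0 | 1 | 0 | 1
1 | 0 | 1 | 1 | 0
1 | 1 | 0 | 0 | 1
1 | 1 | 0 | 1 | 0
1 | 1 | 1 | 0 | 0
1 | 1 | 1 | 1 | 1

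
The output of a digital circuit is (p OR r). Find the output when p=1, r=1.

Substituting: (1 OR 1)
= 1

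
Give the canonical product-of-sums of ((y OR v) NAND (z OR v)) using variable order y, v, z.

ΠM(2, 3, 5, 6, 7) = (y OR NOT v OR z) AND (y OR NOT v OR NOT z) AND (NOT y OR v OR NOT z) AND (NOT y OR NOT v OR z) AND (NOT y OR NOT v OR NOT z)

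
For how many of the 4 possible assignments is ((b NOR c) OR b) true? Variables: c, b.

Satisfying assignments: (0,0), (0,1), (1,1)
Count: 3 out of 4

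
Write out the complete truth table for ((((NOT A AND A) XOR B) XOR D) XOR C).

B | D | C | A | Output
----------------------
0 | 0 | 0 | 0 | 0
0 | 0 | 0 | 1 | 0
0 | 0 | 1 | 0 | 1
0 | 0 | 1 | 1 | 1
0 | 1 | 0 | 0 | 1
0 | 1 | 0 | 1 | 1
0 | 1 | 1 | 0 | 0
0 | 1 | 1 | 1 | 0
1 | 0 | 0 | 0 | 1
1 | 0 | 0 | 1 | 1
1 | 0 | 1 | 0 | 0
1 | 0 | 1 | 1 | 0
1 | 1 | 0 | 0 | 0
1 | 1 | 0 | 1 | 0
1 | 1 | 1 | 0 | 1
1 | 1 | 1 | 1 | 1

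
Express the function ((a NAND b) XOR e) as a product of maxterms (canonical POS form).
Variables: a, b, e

ΠM(1, 3, 5, 6) = (a OR b OR NOT e) AND (a OR NOT b OR NOT e) AND (NOT a OR b OR NOT e) AND (NOT a OR NOT b OR e)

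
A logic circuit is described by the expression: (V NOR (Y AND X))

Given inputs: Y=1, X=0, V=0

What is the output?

Substituting: (0 NOR (1 AND 0))
= 1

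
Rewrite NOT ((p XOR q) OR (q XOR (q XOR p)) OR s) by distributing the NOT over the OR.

NOT (p XOR q) AND NOT (q XOR (q XOR p)) AND NOT s
De Morgan's: NOT(OR of terms) = AND of negations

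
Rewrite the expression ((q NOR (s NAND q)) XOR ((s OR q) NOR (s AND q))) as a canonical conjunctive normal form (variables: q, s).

(q OR NOT s) AND (NOT q OR s) AND (NOT q OR NOT s)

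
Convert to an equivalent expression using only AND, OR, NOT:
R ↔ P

(R AND P) OR (NOT R AND NOT P)
(Biconditional = both true or both false)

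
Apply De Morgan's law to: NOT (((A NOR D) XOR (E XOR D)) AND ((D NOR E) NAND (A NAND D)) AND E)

NOT ((A NOR D) XOR (E XOR D)) OR NOT ((D NOR E) NAND (A NAND D)) OR NOT E
De Morgan's: NOT(AND of terms) = OR of negations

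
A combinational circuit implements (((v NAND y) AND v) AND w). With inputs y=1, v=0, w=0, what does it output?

Substituting: (((0 NAND 1) AND 0) AND 0)
= 0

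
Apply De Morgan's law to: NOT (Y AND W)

NOT Y OR NOT W
De Morgan's: NOT(AND of terms) = OR of negations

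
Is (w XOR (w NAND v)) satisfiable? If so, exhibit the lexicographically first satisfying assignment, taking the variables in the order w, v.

w=0, v=0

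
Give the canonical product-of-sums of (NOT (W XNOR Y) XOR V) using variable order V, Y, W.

ΠM(0, 3, 5, 6) = (V OR Y OR W) AND (V OR NOT Y OR NOT W) AND (NOT V OR Y OR NOT W) AND (NOT V OR NOT Y OR W)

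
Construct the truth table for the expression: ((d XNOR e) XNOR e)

d | e | Output
--------------
0 | 0 | 0
0 | 1 | 0
1 | 0 | 1
1 | 1 | 1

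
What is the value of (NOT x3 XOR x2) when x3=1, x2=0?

Substituting: (NOT 1 XOR 0)
= 0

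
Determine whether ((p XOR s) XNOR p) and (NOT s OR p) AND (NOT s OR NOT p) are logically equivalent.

Yes, they are equivalent — the two output columns agree on all 4 assignments:
s | p | Expression 1 | Expression 2
-----------------------------------
0 | 0 | 1 | 1
0 | 1 | 1 | 1
1 | 0 | 0 | 0
1 | 1 | 0 | 0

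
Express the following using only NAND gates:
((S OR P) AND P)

((((S NAND S) NAND (P NAND P)) NAND P) NAND (((S NAND S) NAND (P NAND P)) NAND P))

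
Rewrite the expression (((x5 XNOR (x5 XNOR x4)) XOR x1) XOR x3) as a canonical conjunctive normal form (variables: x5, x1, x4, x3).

(x5 OR x1 OR x4 OR x3) AND (x5 OR x1 OR NOT x4 OR NOT x3) AND (x5 OR NOT x1 OR x4 OR NOT x3) AND (x5 OR NOT x1 OR NOT x4 OR x3) AND (NOT x5 OR x1 OR x4 OR x3) AND (NOT x5 OR x1 OR NOT x4 OR NOT x3) AND (NOT x5 OR NOT x1 OR x4 OR NOT x3) AND (NOT x5 OR NOT x1 OR NOT x4 OR x3)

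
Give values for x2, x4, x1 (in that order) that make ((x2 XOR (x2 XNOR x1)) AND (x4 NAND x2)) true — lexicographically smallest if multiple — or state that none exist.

x2=0, x4=0, x1=0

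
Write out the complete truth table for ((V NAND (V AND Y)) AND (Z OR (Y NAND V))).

Y | V | Z | Output
------------------
0 | 0 | 0 | 1
0 | 0 | 1 | 1
0 | 1 | 0 | 1
0 | 1 | 1 | 1
1 | 0 | 0 | 1
1 | 0 | 1 | 1
1 | 1 | 0 | 0
1 | 1 | 1 | 0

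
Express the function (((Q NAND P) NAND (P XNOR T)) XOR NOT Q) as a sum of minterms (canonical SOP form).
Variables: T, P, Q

Σm(0, 3, 5, 6, 7) = (NOT T AND NOT P AND NOT Q) OR (NOT T AND P AND Q) OR (T AND NOT P AND Q) OR (T AND P AND NOT Q) OR (T AND P AND Q)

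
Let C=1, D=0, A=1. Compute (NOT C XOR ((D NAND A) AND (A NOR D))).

Substituting: (NOT 1 XOR ((0 NAND 1) AND (1 NOR 0)))
= 0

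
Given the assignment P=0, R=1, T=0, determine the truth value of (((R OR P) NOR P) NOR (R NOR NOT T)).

Substituting: (((1 OR 0) NOR 0) NOR (1 NOR NOT 0))
= 1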